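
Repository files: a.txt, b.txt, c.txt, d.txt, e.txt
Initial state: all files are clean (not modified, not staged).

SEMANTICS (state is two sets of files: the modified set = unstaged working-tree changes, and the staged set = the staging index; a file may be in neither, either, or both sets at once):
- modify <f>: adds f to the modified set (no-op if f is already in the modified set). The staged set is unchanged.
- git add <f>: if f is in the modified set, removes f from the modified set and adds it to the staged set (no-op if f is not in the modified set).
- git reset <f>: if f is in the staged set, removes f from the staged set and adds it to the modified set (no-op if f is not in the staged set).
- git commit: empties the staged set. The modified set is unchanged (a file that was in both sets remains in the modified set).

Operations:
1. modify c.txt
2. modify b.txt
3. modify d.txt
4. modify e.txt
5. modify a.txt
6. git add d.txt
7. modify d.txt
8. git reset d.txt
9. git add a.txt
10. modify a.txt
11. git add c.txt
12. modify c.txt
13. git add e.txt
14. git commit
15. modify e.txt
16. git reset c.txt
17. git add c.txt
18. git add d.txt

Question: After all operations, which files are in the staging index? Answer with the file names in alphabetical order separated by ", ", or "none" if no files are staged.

Answer: c.txt, d.txt

Derivation:
After op 1 (modify c.txt): modified={c.txt} staged={none}
After op 2 (modify b.txt): modified={b.txt, c.txt} staged={none}
After op 3 (modify d.txt): modified={b.txt, c.txt, d.txt} staged={none}
After op 4 (modify e.txt): modified={b.txt, c.txt, d.txt, e.txt} staged={none}
After op 5 (modify a.txt): modified={a.txt, b.txt, c.txt, d.txt, e.txt} staged={none}
After op 6 (git add d.txt): modified={a.txt, b.txt, c.txt, e.txt} staged={d.txt}
After op 7 (modify d.txt): modified={a.txt, b.txt, c.txt, d.txt, e.txt} staged={d.txt}
After op 8 (git reset d.txt): modified={a.txt, b.txt, c.txt, d.txt, e.txt} staged={none}
After op 9 (git add a.txt): modified={b.txt, c.txt, d.txt, e.txt} staged={a.txt}
After op 10 (modify a.txt): modified={a.txt, b.txt, c.txt, d.txt, e.txt} staged={a.txt}
After op 11 (git add c.txt): modified={a.txt, b.txt, d.txt, e.txt} staged={a.txt, c.txt}
After op 12 (modify c.txt): modified={a.txt, b.txt, c.txt, d.txt, e.txt} staged={a.txt, c.txt}
After op 13 (git add e.txt): modified={a.txt, b.txt, c.txt, d.txt} staged={a.txt, c.txt, e.txt}
After op 14 (git commit): modified={a.txt, b.txt, c.txt, d.txt} staged={none}
After op 15 (modify e.txt): modified={a.txt, b.txt, c.txt, d.txt, e.txt} staged={none}
After op 16 (git reset c.txt): modified={a.txt, b.txt, c.txt, d.txt, e.txt} staged={none}
After op 17 (git add c.txt): modified={a.txt, b.txt, d.txt, e.txt} staged={c.txt}
After op 18 (git add d.txt): modified={a.txt, b.txt, e.txt} staged={c.txt, d.txt}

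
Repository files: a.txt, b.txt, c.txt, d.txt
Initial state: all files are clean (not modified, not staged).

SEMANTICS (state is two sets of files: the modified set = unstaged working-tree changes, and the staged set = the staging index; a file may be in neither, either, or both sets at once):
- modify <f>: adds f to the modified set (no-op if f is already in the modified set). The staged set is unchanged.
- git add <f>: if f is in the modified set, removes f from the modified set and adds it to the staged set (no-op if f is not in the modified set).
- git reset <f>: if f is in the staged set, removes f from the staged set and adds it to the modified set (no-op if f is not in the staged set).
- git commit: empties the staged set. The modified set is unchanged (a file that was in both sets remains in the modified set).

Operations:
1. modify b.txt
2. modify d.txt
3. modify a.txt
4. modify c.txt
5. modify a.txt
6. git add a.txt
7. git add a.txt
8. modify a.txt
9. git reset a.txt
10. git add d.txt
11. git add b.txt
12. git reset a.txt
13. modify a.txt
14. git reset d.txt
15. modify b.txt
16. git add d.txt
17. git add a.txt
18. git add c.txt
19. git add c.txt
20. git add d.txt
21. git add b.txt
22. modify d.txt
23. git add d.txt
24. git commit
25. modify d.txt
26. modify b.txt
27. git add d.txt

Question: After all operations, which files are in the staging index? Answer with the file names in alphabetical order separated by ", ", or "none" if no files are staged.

Answer: d.txt

Derivation:
After op 1 (modify b.txt): modified={b.txt} staged={none}
After op 2 (modify d.txt): modified={b.txt, d.txt} staged={none}
After op 3 (modify a.txt): modified={a.txt, b.txt, d.txt} staged={none}
After op 4 (modify c.txt): modified={a.txt, b.txt, c.txt, d.txt} staged={none}
After op 5 (modify a.txt): modified={a.txt, b.txt, c.txt, d.txt} staged={none}
After op 6 (git add a.txt): modified={b.txt, c.txt, d.txt} staged={a.txt}
After op 7 (git add a.txt): modified={b.txt, c.txt, d.txt} staged={a.txt}
After op 8 (modify a.txt): modified={a.txt, b.txt, c.txt, d.txt} staged={a.txt}
After op 9 (git reset a.txt): modified={a.txt, b.txt, c.txt, d.txt} staged={none}
After op 10 (git add d.txt): modified={a.txt, b.txt, c.txt} staged={d.txt}
After op 11 (git add b.txt): modified={a.txt, c.txt} staged={b.txt, d.txt}
After op 12 (git reset a.txt): modified={a.txt, c.txt} staged={b.txt, d.txt}
After op 13 (modify a.txt): modified={a.txt, c.txt} staged={b.txt, d.txt}
After op 14 (git reset d.txt): modified={a.txt, c.txt, d.txt} staged={b.txt}
After op 15 (modify b.txt): modified={a.txt, b.txt, c.txt, d.txt} staged={b.txt}
After op 16 (git add d.txt): modified={a.txt, b.txt, c.txt} staged={b.txt, d.txt}
After op 17 (git add a.txt): modified={b.txt, c.txt} staged={a.txt, b.txt, d.txt}
After op 18 (git add c.txt): modified={b.txt} staged={a.txt, b.txt, c.txt, d.txt}
After op 19 (git add c.txt): modified={b.txt} staged={a.txt, b.txt, c.txt, d.txt}
After op 20 (git add d.txt): modified={b.txt} staged={a.txt, b.txt, c.txt, d.txt}
After op 21 (git add b.txt): modified={none} staged={a.txt, b.txt, c.txt, d.txt}
After op 22 (modify d.txt): modified={d.txt} staged={a.txt, b.txt, c.txt, d.txt}
After op 23 (git add d.txt): modified={none} staged={a.txt, b.txt, c.txt, d.txt}
After op 24 (git commit): modified={none} staged={none}
After op 25 (modify d.txt): modified={d.txt} staged={none}
After op 26 (modify b.txt): modified={b.txt, d.txt} staged={none}
After op 27 (git add d.txt): modified={b.txt} staged={d.txt}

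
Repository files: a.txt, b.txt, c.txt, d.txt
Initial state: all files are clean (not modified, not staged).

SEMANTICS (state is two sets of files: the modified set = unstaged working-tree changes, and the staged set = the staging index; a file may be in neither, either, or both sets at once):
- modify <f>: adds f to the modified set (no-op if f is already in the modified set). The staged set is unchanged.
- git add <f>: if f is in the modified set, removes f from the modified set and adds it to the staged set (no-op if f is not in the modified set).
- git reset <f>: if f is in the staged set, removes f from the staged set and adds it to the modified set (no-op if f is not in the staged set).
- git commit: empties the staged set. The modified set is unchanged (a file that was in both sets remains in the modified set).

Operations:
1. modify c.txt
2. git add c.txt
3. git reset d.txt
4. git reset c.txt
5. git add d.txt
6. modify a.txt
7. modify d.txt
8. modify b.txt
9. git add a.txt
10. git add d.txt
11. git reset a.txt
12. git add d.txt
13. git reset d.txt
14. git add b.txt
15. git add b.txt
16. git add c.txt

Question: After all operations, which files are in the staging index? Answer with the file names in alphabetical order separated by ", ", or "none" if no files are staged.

Answer: b.txt, c.txt

Derivation:
After op 1 (modify c.txt): modified={c.txt} staged={none}
After op 2 (git add c.txt): modified={none} staged={c.txt}
After op 3 (git reset d.txt): modified={none} staged={c.txt}
After op 4 (git reset c.txt): modified={c.txt} staged={none}
After op 5 (git add d.txt): modified={c.txt} staged={none}
After op 6 (modify a.txt): modified={a.txt, c.txt} staged={none}
After op 7 (modify d.txt): modified={a.txt, c.txt, d.txt} staged={none}
After op 8 (modify b.txt): modified={a.txt, b.txt, c.txt, d.txt} staged={none}
After op 9 (git add a.txt): modified={b.txt, c.txt, d.txt} staged={a.txt}
After op 10 (git add d.txt): modified={b.txt, c.txt} staged={a.txt, d.txt}
After op 11 (git reset a.txt): modified={a.txt, b.txt, c.txt} staged={d.txt}
After op 12 (git add d.txt): modified={a.txt, b.txt, c.txt} staged={d.txt}
After op 13 (git reset d.txt): modified={a.txt, b.txt, c.txt, d.txt} staged={none}
After op 14 (git add b.txt): modified={a.txt, c.txt, d.txt} staged={b.txt}
After op 15 (git add b.txt): modified={a.txt, c.txt, d.txt} staged={b.txt}
After op 16 (git add c.txt): modified={a.txt, d.txt} staged={b.txt, c.txt}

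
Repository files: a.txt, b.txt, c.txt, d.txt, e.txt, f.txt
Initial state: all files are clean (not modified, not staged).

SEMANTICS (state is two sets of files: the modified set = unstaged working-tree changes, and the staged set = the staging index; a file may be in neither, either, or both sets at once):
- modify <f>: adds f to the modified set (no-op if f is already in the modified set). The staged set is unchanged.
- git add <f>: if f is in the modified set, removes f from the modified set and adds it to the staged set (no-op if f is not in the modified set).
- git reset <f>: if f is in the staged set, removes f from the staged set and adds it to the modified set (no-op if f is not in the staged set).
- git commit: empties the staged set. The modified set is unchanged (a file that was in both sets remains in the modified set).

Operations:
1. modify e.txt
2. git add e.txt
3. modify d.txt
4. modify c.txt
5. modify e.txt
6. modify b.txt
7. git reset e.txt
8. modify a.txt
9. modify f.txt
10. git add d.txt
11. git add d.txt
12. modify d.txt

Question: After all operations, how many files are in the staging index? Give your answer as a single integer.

Answer: 1

Derivation:
After op 1 (modify e.txt): modified={e.txt} staged={none}
After op 2 (git add e.txt): modified={none} staged={e.txt}
After op 3 (modify d.txt): modified={d.txt} staged={e.txt}
After op 4 (modify c.txt): modified={c.txt, d.txt} staged={e.txt}
After op 5 (modify e.txt): modified={c.txt, d.txt, e.txt} staged={e.txt}
After op 6 (modify b.txt): modified={b.txt, c.txt, d.txt, e.txt} staged={e.txt}
After op 7 (git reset e.txt): modified={b.txt, c.txt, d.txt, e.txt} staged={none}
After op 8 (modify a.txt): modified={a.txt, b.txt, c.txt, d.txt, e.txt} staged={none}
After op 9 (modify f.txt): modified={a.txt, b.txt, c.txt, d.txt, e.txt, f.txt} staged={none}
After op 10 (git add d.txt): modified={a.txt, b.txt, c.txt, e.txt, f.txt} staged={d.txt}
After op 11 (git add d.txt): modified={a.txt, b.txt, c.txt, e.txt, f.txt} staged={d.txt}
After op 12 (modify d.txt): modified={a.txt, b.txt, c.txt, d.txt, e.txt, f.txt} staged={d.txt}
Final staged set: {d.txt} -> count=1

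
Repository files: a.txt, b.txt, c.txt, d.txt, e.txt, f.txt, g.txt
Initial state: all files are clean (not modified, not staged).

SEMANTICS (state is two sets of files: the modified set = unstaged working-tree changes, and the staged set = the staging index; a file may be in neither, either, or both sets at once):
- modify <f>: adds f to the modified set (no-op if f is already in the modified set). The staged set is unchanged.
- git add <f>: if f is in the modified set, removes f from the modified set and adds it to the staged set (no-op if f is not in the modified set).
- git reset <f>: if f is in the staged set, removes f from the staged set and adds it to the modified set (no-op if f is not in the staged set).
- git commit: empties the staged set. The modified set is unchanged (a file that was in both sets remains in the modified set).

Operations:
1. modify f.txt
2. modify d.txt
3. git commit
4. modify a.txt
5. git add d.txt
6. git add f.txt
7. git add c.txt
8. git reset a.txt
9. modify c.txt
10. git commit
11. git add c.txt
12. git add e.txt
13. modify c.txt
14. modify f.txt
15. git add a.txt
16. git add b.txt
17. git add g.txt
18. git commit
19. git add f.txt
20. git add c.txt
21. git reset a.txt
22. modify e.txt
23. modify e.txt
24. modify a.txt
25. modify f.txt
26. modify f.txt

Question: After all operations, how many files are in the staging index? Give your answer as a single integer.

Answer: 2

Derivation:
After op 1 (modify f.txt): modified={f.txt} staged={none}
After op 2 (modify d.txt): modified={d.txt, f.txt} staged={none}
After op 3 (git commit): modified={d.txt, f.txt} staged={none}
After op 4 (modify a.txt): modified={a.txt, d.txt, f.txt} staged={none}
After op 5 (git add d.txt): modified={a.txt, f.txt} staged={d.txt}
After op 6 (git add f.txt): modified={a.txt} staged={d.txt, f.txt}
After op 7 (git add c.txt): modified={a.txt} staged={d.txt, f.txt}
After op 8 (git reset a.txt): modified={a.txt} staged={d.txt, f.txt}
After op 9 (modify c.txt): modified={a.txt, c.txt} staged={d.txt, f.txt}
After op 10 (git commit): modified={a.txt, c.txt} staged={none}
After op 11 (git add c.txt): modified={a.txt} staged={c.txt}
After op 12 (git add e.txt): modified={a.txt} staged={c.txt}
After op 13 (modify c.txt): modified={a.txt, c.txt} staged={c.txt}
After op 14 (modify f.txt): modified={a.txt, c.txt, f.txt} staged={c.txt}
After op 15 (git add a.txt): modified={c.txt, f.txt} staged={a.txt, c.txt}
After op 16 (git add b.txt): modified={c.txt, f.txt} staged={a.txt, c.txt}
After op 17 (git add g.txt): modified={c.txt, f.txt} staged={a.txt, c.txt}
After op 18 (git commit): modified={c.txt, f.txt} staged={none}
After op 19 (git add f.txt): modified={c.txt} staged={f.txt}
After op 20 (git add c.txt): modified={none} staged={c.txt, f.txt}
After op 21 (git reset a.txt): modified={none} staged={c.txt, f.txt}
After op 22 (modify e.txt): modified={e.txt} staged={c.txt, f.txt}
After op 23 (modify e.txt): modified={e.txt} staged={c.txt, f.txt}
After op 24 (modify a.txt): modified={a.txt, e.txt} staged={c.txt, f.txt}
After op 25 (modify f.txt): modified={a.txt, e.txt, f.txt} staged={c.txt, f.txt}
After op 26 (modify f.txt): modified={a.txt, e.txt, f.txt} staged={c.txt, f.txt}
Final staged set: {c.txt, f.txt} -> count=2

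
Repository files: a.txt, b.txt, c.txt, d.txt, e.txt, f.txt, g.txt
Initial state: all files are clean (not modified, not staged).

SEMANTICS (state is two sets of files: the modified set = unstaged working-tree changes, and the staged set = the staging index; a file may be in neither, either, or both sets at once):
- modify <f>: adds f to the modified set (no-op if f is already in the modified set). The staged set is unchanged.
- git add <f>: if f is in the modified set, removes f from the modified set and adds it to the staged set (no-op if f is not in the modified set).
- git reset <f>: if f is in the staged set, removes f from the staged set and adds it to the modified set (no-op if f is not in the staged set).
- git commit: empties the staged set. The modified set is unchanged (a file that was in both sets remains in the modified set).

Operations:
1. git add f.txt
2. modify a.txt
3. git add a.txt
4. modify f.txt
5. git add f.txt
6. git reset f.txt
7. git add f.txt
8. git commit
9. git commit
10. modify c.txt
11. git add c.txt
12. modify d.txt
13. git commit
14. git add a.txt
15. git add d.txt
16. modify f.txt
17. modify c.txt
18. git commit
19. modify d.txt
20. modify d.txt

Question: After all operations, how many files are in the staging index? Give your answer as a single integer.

After op 1 (git add f.txt): modified={none} staged={none}
After op 2 (modify a.txt): modified={a.txt} staged={none}
After op 3 (git add a.txt): modified={none} staged={a.txt}
After op 4 (modify f.txt): modified={f.txt} staged={a.txt}
After op 5 (git add f.txt): modified={none} staged={a.txt, f.txt}
After op 6 (git reset f.txt): modified={f.txt} staged={a.txt}
After op 7 (git add f.txt): modified={none} staged={a.txt, f.txt}
After op 8 (git commit): modified={none} staged={none}
After op 9 (git commit): modified={none} staged={none}
After op 10 (modify c.txt): modified={c.txt} staged={none}
After op 11 (git add c.txt): modified={none} staged={c.txt}
After op 12 (modify d.txt): modified={d.txt} staged={c.txt}
After op 13 (git commit): modified={d.txt} staged={none}
After op 14 (git add a.txt): modified={d.txt} staged={none}
After op 15 (git add d.txt): modified={none} staged={d.txt}
After op 16 (modify f.txt): modified={f.txt} staged={d.txt}
After op 17 (modify c.txt): modified={c.txt, f.txt} staged={d.txt}
After op 18 (git commit): modified={c.txt, f.txt} staged={none}
After op 19 (modify d.txt): modified={c.txt, d.txt, f.txt} staged={none}
After op 20 (modify d.txt): modified={c.txt, d.txt, f.txt} staged={none}
Final staged set: {none} -> count=0

Answer: 0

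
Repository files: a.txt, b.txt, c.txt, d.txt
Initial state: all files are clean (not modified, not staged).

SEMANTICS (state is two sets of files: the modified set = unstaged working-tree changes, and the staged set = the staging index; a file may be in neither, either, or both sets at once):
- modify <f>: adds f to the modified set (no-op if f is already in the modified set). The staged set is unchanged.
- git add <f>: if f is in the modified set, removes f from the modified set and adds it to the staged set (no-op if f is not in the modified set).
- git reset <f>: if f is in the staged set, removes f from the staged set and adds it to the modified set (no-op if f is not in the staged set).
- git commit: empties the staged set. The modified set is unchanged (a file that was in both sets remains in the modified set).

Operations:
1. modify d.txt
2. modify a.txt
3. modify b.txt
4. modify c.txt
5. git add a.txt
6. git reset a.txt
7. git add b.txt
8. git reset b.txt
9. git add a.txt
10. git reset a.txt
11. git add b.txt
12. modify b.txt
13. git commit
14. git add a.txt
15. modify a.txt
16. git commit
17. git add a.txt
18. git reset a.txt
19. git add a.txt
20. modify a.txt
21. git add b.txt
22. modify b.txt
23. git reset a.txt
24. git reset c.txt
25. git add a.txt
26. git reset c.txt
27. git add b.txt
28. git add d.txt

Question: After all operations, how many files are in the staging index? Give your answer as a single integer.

After op 1 (modify d.txt): modified={d.txt} staged={none}
After op 2 (modify a.txt): modified={a.txt, d.txt} staged={none}
After op 3 (modify b.txt): modified={a.txt, b.txt, d.txt} staged={none}
After op 4 (modify c.txt): modified={a.txt, b.txt, c.txt, d.txt} staged={none}
After op 5 (git add a.txt): modified={b.txt, c.txt, d.txt} staged={a.txt}
After op 6 (git reset a.txt): modified={a.txt, b.txt, c.txt, d.txt} staged={none}
After op 7 (git add b.txt): modified={a.txt, c.txt, d.txt} staged={b.txt}
After op 8 (git reset b.txt): modified={a.txt, b.txt, c.txt, d.txt} staged={none}
After op 9 (git add a.txt): modified={b.txt, c.txt, d.txt} staged={a.txt}
After op 10 (git reset a.txt): modified={a.txt, b.txt, c.txt, d.txt} staged={none}
After op 11 (git add b.txt): modified={a.txt, c.txt, d.txt} staged={b.txt}
After op 12 (modify b.txt): modified={a.txt, b.txt, c.txt, d.txt} staged={b.txt}
After op 13 (git commit): modified={a.txt, b.txt, c.txt, d.txt} staged={none}
After op 14 (git add a.txt): modified={b.txt, c.txt, d.txt} staged={a.txt}
After op 15 (modify a.txt): modified={a.txt, b.txt, c.txt, d.txt} staged={a.txt}
After op 16 (git commit): modified={a.txt, b.txt, c.txt, d.txt} staged={none}
After op 17 (git add a.txt): modified={b.txt, c.txt, d.txt} staged={a.txt}
After op 18 (git reset a.txt): modified={a.txt, b.txt, c.txt, d.txt} staged={none}
After op 19 (git add a.txt): modified={b.txt, c.txt, d.txt} staged={a.txt}
After op 20 (modify a.txt): modified={a.txt, b.txt, c.txt, d.txt} staged={a.txt}
After op 21 (git add b.txt): modified={a.txt, c.txt, d.txt} staged={a.txt, b.txt}
After op 22 (modify b.txt): modified={a.txt, b.txt, c.txt, d.txt} staged={a.txt, b.txt}
After op 23 (git reset a.txt): modified={a.txt, b.txt, c.txt, d.txt} staged={b.txt}
After op 24 (git reset c.txt): modified={a.txt, b.txt, c.txt, d.txt} staged={b.txt}
After op 25 (git add a.txt): modified={b.txt, c.txt, d.txt} staged={a.txt, b.txt}
After op 26 (git reset c.txt): modified={b.txt, c.txt, d.txt} staged={a.txt, b.txt}
After op 27 (git add b.txt): modified={c.txt, d.txt} staged={a.txt, b.txt}
After op 28 (git add d.txt): modified={c.txt} staged={a.txt, b.txt, d.txt}
Final staged set: {a.txt, b.txt, d.txt} -> count=3

Answer: 3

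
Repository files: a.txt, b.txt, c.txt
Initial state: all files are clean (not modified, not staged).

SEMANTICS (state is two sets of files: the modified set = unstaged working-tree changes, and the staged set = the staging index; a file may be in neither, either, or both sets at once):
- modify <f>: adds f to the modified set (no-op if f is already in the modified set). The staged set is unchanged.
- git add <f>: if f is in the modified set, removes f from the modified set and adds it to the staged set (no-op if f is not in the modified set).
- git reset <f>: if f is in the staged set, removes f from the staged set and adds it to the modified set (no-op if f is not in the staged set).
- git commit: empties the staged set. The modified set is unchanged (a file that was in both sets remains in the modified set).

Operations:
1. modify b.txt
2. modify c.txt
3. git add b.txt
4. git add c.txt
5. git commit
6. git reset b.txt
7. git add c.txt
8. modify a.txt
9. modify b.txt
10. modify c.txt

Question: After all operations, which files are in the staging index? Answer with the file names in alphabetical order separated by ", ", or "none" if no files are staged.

Answer: none

Derivation:
After op 1 (modify b.txt): modified={b.txt} staged={none}
After op 2 (modify c.txt): modified={b.txt, c.txt} staged={none}
After op 3 (git add b.txt): modified={c.txt} staged={b.txt}
After op 4 (git add c.txt): modified={none} staged={b.txt, c.txt}
After op 5 (git commit): modified={none} staged={none}
After op 6 (git reset b.txt): modified={none} staged={none}
After op 7 (git add c.txt): modified={none} staged={none}
After op 8 (modify a.txt): modified={a.txt} staged={none}
After op 9 (modify b.txt): modified={a.txt, b.txt} staged={none}
After op 10 (modify c.txt): modified={a.txt, b.txt, c.txt} staged={none}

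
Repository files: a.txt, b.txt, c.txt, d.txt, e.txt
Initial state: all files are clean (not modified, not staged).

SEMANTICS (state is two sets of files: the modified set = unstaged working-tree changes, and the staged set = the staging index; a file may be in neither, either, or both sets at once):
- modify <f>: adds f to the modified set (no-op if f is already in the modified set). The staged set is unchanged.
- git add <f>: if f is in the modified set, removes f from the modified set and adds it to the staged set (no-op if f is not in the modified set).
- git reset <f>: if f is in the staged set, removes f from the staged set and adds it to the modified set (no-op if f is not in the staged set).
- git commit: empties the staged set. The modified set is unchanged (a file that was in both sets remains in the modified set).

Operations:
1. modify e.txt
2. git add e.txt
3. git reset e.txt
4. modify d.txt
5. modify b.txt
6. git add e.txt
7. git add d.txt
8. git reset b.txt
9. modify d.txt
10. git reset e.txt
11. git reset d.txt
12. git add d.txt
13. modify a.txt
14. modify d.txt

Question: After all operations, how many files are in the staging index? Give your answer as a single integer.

Answer: 1

Derivation:
After op 1 (modify e.txt): modified={e.txt} staged={none}
After op 2 (git add e.txt): modified={none} staged={e.txt}
After op 3 (git reset e.txt): modified={e.txt} staged={none}
After op 4 (modify d.txt): modified={d.txt, e.txt} staged={none}
After op 5 (modify b.txt): modified={b.txt, d.txt, e.txt} staged={none}
After op 6 (git add e.txt): modified={b.txt, d.txt} staged={e.txt}
After op 7 (git add d.txt): modified={b.txt} staged={d.txt, e.txt}
After op 8 (git reset b.txt): modified={b.txt} staged={d.txt, e.txt}
After op 9 (modify d.txt): modified={b.txt, d.txt} staged={d.txt, e.txt}
After op 10 (git reset e.txt): modified={b.txt, d.txt, e.txt} staged={d.txt}
After op 11 (git reset d.txt): modified={b.txt, d.txt, e.txt} staged={none}
After op 12 (git add d.txt): modified={b.txt, e.txt} staged={d.txt}
After op 13 (modify a.txt): modified={a.txt, b.txt, e.txt} staged={d.txt}
After op 14 (modify d.txt): modified={a.txt, b.txt, d.txt, e.txt} staged={d.txt}
Final staged set: {d.txt} -> count=1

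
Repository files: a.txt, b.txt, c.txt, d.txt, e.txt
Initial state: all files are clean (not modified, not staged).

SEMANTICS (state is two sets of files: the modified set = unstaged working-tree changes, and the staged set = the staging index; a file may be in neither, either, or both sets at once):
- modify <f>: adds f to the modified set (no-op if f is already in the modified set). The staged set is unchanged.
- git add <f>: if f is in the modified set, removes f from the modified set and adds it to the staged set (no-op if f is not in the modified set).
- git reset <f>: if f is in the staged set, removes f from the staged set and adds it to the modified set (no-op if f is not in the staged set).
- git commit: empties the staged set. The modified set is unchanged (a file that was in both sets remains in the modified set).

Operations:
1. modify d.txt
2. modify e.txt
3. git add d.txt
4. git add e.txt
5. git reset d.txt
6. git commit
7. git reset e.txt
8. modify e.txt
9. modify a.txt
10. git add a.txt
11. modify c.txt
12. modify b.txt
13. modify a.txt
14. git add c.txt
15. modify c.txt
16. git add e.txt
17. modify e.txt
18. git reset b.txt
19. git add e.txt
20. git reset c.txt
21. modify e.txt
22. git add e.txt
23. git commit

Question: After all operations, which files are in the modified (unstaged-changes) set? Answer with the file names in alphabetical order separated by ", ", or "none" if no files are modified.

Answer: a.txt, b.txt, c.txt, d.txt

Derivation:
After op 1 (modify d.txt): modified={d.txt} staged={none}
After op 2 (modify e.txt): modified={d.txt, e.txt} staged={none}
After op 3 (git add d.txt): modified={e.txt} staged={d.txt}
After op 4 (git add e.txt): modified={none} staged={d.txt, e.txt}
After op 5 (git reset d.txt): modified={d.txt} staged={e.txt}
After op 6 (git commit): modified={d.txt} staged={none}
After op 7 (git reset e.txt): modified={d.txt} staged={none}
After op 8 (modify e.txt): modified={d.txt, e.txt} staged={none}
After op 9 (modify a.txt): modified={a.txt, d.txt, e.txt} staged={none}
After op 10 (git add a.txt): modified={d.txt, e.txt} staged={a.txt}
After op 11 (modify c.txt): modified={c.txt, d.txt, e.txt} staged={a.txt}
After op 12 (modify b.txt): modified={b.txt, c.txt, d.txt, e.txt} staged={a.txt}
After op 13 (modify a.txt): modified={a.txt, b.txt, c.txt, d.txt, e.txt} staged={a.txt}
After op 14 (git add c.txt): modified={a.txt, b.txt, d.txt, e.txt} staged={a.txt, c.txt}
After op 15 (modify c.txt): modified={a.txt, b.txt, c.txt, d.txt, e.txt} staged={a.txt, c.txt}
After op 16 (git add e.txt): modified={a.txt, b.txt, c.txt, d.txt} staged={a.txt, c.txt, e.txt}
After op 17 (modify e.txt): modified={a.txt, b.txt, c.txt, d.txt, e.txt} staged={a.txt, c.txt, e.txt}
After op 18 (git reset b.txt): modified={a.txt, b.txt, c.txt, d.txt, e.txt} staged={a.txt, c.txt, e.txt}
After op 19 (git add e.txt): modified={a.txt, b.txt, c.txt, d.txt} staged={a.txt, c.txt, e.txt}
After op 20 (git reset c.txt): modified={a.txt, b.txt, c.txt, d.txt} staged={a.txt, e.txt}
After op 21 (modify e.txt): modified={a.txt, b.txt, c.txt, d.txt, e.txt} staged={a.txt, e.txt}
After op 22 (git add e.txt): modified={a.txt, b.txt, c.txt, d.txt} staged={a.txt, e.txt}
After op 23 (git commit): modified={a.txt, b.txt, c.txt, d.txt} staged={none}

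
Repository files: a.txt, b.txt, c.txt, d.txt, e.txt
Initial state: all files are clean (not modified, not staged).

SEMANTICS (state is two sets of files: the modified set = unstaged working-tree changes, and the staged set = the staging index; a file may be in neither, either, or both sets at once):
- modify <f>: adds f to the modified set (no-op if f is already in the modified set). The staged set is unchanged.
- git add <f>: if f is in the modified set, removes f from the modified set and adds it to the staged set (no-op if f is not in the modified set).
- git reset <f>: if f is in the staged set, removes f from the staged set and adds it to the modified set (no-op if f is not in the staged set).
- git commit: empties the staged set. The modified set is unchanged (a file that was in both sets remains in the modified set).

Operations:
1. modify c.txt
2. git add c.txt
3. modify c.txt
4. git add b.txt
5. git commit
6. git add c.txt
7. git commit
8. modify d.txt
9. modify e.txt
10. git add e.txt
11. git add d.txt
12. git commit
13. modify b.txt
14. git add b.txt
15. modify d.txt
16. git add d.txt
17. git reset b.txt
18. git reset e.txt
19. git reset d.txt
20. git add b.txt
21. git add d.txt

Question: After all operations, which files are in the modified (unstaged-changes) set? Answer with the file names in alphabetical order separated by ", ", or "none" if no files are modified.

After op 1 (modify c.txt): modified={c.txt} staged={none}
After op 2 (git add c.txt): modified={none} staged={c.txt}
After op 3 (modify c.txt): modified={c.txt} staged={c.txt}
After op 4 (git add b.txt): modified={c.txt} staged={c.txt}
After op 5 (git commit): modified={c.txt} staged={none}
After op 6 (git add c.txt): modified={none} staged={c.txt}
After op 7 (git commit): modified={none} staged={none}
After op 8 (modify d.txt): modified={d.txt} staged={none}
After op 9 (modify e.txt): modified={d.txt, e.txt} staged={none}
After op 10 (git add e.txt): modified={d.txt} staged={e.txt}
After op 11 (git add d.txt): modified={none} staged={d.txt, e.txt}
After op 12 (git commit): modified={none} staged={none}
After op 13 (modify b.txt): modified={b.txt} staged={none}
After op 14 (git add b.txt): modified={none} staged={b.txt}
After op 15 (modify d.txt): modified={d.txt} staged={b.txt}
After op 16 (git add d.txt): modified={none} staged={b.txt, d.txt}
After op 17 (git reset b.txt): modified={b.txt} staged={d.txt}
After op 18 (git reset e.txt): modified={b.txt} staged={d.txt}
After op 19 (git reset d.txt): modified={b.txt, d.txt} staged={none}
After op 20 (git add b.txt): modified={d.txt} staged={b.txt}
After op 21 (git add d.txt): modified={none} staged={b.txt, d.txt}

Answer: none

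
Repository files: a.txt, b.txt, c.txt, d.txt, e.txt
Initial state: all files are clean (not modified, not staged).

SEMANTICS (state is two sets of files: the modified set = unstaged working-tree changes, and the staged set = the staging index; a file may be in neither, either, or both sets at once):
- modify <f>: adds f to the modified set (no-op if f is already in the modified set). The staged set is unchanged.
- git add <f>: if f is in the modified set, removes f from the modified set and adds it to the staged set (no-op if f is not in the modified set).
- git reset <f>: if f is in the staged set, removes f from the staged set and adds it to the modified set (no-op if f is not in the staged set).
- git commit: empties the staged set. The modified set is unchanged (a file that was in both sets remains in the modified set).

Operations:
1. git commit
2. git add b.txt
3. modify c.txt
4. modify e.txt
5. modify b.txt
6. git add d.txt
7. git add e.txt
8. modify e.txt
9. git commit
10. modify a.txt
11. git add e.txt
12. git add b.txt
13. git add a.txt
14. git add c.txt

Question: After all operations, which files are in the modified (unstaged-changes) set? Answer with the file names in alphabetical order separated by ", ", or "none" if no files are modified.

After op 1 (git commit): modified={none} staged={none}
After op 2 (git add b.txt): modified={none} staged={none}
After op 3 (modify c.txt): modified={c.txt} staged={none}
After op 4 (modify e.txt): modified={c.txt, e.txt} staged={none}
After op 5 (modify b.txt): modified={b.txt, c.txt, e.txt} staged={none}
After op 6 (git add d.txt): modified={b.txt, c.txt, e.txt} staged={none}
After op 7 (git add e.txt): modified={b.txt, c.txt} staged={e.txt}
After op 8 (modify e.txt): modified={b.txt, c.txt, e.txt} staged={e.txt}
After op 9 (git commit): modified={b.txt, c.txt, e.txt} staged={none}
After op 10 (modify a.txt): modified={a.txt, b.txt, c.txt, e.txt} staged={none}
After op 11 (git add e.txt): modified={a.txt, b.txt, c.txt} staged={e.txt}
After op 12 (git add b.txt): modified={a.txt, c.txt} staged={b.txt, e.txt}
After op 13 (git add a.txt): modified={c.txt} staged={a.txt, b.txt, e.txt}
After op 14 (git add c.txt): modified={none} staged={a.txt, b.txt, c.txt, e.txt}

Answer: none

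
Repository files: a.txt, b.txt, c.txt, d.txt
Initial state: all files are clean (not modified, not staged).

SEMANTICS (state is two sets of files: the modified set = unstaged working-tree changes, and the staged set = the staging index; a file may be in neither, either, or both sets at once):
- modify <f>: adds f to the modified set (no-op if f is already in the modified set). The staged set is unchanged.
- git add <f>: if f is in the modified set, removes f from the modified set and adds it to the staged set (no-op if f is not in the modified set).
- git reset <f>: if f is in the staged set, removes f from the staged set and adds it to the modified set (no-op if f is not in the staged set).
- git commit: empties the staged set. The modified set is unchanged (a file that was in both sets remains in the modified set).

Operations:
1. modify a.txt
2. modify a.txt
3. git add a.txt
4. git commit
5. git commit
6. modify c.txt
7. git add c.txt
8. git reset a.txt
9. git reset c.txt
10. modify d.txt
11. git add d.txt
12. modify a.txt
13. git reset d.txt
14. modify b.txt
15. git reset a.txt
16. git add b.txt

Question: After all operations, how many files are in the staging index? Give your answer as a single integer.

After op 1 (modify a.txt): modified={a.txt} staged={none}
After op 2 (modify a.txt): modified={a.txt} staged={none}
After op 3 (git add a.txt): modified={none} staged={a.txt}
After op 4 (git commit): modified={none} staged={none}
After op 5 (git commit): modified={none} staged={none}
After op 6 (modify c.txt): modified={c.txt} staged={none}
After op 7 (git add c.txt): modified={none} staged={c.txt}
After op 8 (git reset a.txt): modified={none} staged={c.txt}
After op 9 (git reset c.txt): modified={c.txt} staged={none}
After op 10 (modify d.txt): modified={c.txt, d.txt} staged={none}
After op 11 (git add d.txt): modified={c.txt} staged={d.txt}
After op 12 (modify a.txt): modified={a.txt, c.txt} staged={d.txt}
After op 13 (git reset d.txt): modified={a.txt, c.txt, d.txt} staged={none}
After op 14 (modify b.txt): modified={a.txt, b.txt, c.txt, d.txt} staged={none}
After op 15 (git reset a.txt): modified={a.txt, b.txt, c.txt, d.txt} staged={none}
After op 16 (git add b.txt): modified={a.txt, c.txt, d.txt} staged={b.txt}
Final staged set: {b.txt} -> count=1

Answer: 1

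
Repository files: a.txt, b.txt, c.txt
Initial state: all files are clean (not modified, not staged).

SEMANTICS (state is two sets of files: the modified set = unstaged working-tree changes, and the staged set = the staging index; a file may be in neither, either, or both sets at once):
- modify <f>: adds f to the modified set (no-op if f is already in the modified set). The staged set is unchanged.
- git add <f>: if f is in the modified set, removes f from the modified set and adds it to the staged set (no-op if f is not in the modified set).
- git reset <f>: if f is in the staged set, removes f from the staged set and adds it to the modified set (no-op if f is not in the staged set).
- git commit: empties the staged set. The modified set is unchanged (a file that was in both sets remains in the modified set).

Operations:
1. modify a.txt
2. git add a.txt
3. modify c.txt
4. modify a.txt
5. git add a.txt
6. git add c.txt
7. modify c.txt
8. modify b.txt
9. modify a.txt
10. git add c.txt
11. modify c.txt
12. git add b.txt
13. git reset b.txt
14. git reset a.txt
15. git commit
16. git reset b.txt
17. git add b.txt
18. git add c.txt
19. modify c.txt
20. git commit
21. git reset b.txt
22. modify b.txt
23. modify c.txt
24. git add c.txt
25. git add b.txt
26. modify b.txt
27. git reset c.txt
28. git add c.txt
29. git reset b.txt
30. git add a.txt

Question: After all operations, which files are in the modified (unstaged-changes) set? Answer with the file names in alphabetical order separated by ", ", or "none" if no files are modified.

After op 1 (modify a.txt): modified={a.txt} staged={none}
After op 2 (git add a.txt): modified={none} staged={a.txt}
After op 3 (modify c.txt): modified={c.txt} staged={a.txt}
After op 4 (modify a.txt): modified={a.txt, c.txt} staged={a.txt}
After op 5 (git add a.txt): modified={c.txt} staged={a.txt}
After op 6 (git add c.txt): modified={none} staged={a.txt, c.txt}
After op 7 (modify c.txt): modified={c.txt} staged={a.txt, c.txt}
After op 8 (modify b.txt): modified={b.txt, c.txt} staged={a.txt, c.txt}
After op 9 (modify a.txt): modified={a.txt, b.txt, c.txt} staged={a.txt, c.txt}
After op 10 (git add c.txt): modified={a.txt, b.txt} staged={a.txt, c.txt}
After op 11 (modify c.txt): modified={a.txt, b.txt, c.txt} staged={a.txt, c.txt}
After op 12 (git add b.txt): modified={a.txt, c.txt} staged={a.txt, b.txt, c.txt}
After op 13 (git reset b.txt): modified={a.txt, b.txt, c.txt} staged={a.txt, c.txt}
After op 14 (git reset a.txt): modified={a.txt, b.txt, c.txt} staged={c.txt}
After op 15 (git commit): modified={a.txt, b.txt, c.txt} staged={none}
After op 16 (git reset b.txt): modified={a.txt, b.txt, c.txt} staged={none}
After op 17 (git add b.txt): modified={a.txt, c.txt} staged={b.txt}
After op 18 (git add c.txt): modified={a.txt} staged={b.txt, c.txt}
After op 19 (modify c.txt): modified={a.txt, c.txt} staged={b.txt, c.txt}
After op 20 (git commit): modified={a.txt, c.txt} staged={none}
After op 21 (git reset b.txt): modified={a.txt, c.txt} staged={none}
After op 22 (modify b.txt): modified={a.txt, b.txt, c.txt} staged={none}
After op 23 (modify c.txt): modified={a.txt, b.txt, c.txt} staged={none}
After op 24 (git add c.txt): modified={a.txt, b.txt} staged={c.txt}
After op 25 (git add b.txt): modified={a.txt} staged={b.txt, c.txt}
After op 26 (modify b.txt): modified={a.txt, b.txt} staged={b.txt, c.txt}
After op 27 (git reset c.txt): modified={a.txt, b.txt, c.txt} staged={b.txt}
After op 28 (git add c.txt): modified={a.txt, b.txt} staged={b.txt, c.txt}
After op 29 (git reset b.txt): modified={a.txt, b.txt} staged={c.txt}
After op 30 (git add a.txt): modified={b.txt} staged={a.txt, c.txt}

Answer: b.txt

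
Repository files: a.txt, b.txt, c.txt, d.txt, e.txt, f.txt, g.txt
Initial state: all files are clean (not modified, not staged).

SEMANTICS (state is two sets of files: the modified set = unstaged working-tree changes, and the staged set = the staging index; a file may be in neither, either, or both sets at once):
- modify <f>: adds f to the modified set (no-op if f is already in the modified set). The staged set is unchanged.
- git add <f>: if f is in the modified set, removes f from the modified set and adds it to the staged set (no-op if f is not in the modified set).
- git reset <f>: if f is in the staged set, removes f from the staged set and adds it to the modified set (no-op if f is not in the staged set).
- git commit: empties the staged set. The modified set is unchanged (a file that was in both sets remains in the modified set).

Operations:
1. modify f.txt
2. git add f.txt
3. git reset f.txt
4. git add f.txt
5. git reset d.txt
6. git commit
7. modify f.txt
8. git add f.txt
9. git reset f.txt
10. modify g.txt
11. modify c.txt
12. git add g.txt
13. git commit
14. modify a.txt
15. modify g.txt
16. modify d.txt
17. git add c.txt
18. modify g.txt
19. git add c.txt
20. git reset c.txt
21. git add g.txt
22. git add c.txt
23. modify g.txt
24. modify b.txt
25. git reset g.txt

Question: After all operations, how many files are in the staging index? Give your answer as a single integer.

After op 1 (modify f.txt): modified={f.txt} staged={none}
After op 2 (git add f.txt): modified={none} staged={f.txt}
After op 3 (git reset f.txt): modified={f.txt} staged={none}
After op 4 (git add f.txt): modified={none} staged={f.txt}
After op 5 (git reset d.txt): modified={none} staged={f.txt}
After op 6 (git commit): modified={none} staged={none}
After op 7 (modify f.txt): modified={f.txt} staged={none}
After op 8 (git add f.txt): modified={none} staged={f.txt}
After op 9 (git reset f.txt): modified={f.txt} staged={none}
After op 10 (modify g.txt): modified={f.txt, g.txt} staged={none}
After op 11 (modify c.txt): modified={c.txt, f.txt, g.txt} staged={none}
After op 12 (git add g.txt): modified={c.txt, f.txt} staged={g.txt}
After op 13 (git commit): modified={c.txt, f.txt} staged={none}
After op 14 (modify a.txt): modified={a.txt, c.txt, f.txt} staged={none}
After op 15 (modify g.txt): modified={a.txt, c.txt, f.txt, g.txt} staged={none}
After op 16 (modify d.txt): modified={a.txt, c.txt, d.txt, f.txt, g.txt} staged={none}
After op 17 (git add c.txt): modified={a.txt, d.txt, f.txt, g.txt} staged={c.txt}
After op 18 (modify g.txt): modified={a.txt, d.txt, f.txt, g.txt} staged={c.txt}
After op 19 (git add c.txt): modified={a.txt, d.txt, f.txt, g.txt} staged={c.txt}
After op 20 (git reset c.txt): modified={a.txt, c.txt, d.txt, f.txt, g.txt} staged={none}
After op 21 (git add g.txt): modified={a.txt, c.txt, d.txt, f.txt} staged={g.txt}
After op 22 (git add c.txt): modified={a.txt, d.txt, f.txt} staged={c.txt, g.txt}
After op 23 (modify g.txt): modified={a.txt, d.txt, f.txt, g.txt} staged={c.txt, g.txt}
After op 24 (modify b.txt): modified={a.txt, b.txt, d.txt, f.txt, g.txt} staged={c.txt, g.txt}
After op 25 (git reset g.txt): modified={a.txt, b.txt, d.txt, f.txt, g.txt} staged={c.txt}
Final staged set: {c.txt} -> count=1

Answer: 1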